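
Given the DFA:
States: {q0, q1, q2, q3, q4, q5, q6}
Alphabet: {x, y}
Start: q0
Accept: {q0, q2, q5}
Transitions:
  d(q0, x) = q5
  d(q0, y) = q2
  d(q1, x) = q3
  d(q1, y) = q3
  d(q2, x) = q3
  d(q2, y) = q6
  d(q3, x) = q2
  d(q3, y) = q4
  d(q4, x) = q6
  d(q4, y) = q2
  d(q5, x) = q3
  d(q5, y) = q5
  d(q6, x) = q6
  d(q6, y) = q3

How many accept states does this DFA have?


Accept states listed: {q0, q2, q5}
Counting: q0(1) q2(2) q5(3)

3


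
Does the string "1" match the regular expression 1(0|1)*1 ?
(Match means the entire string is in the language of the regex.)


|string| = 1; first = '1'; last = '1'

No, "1" does not match 1(0|1)*1


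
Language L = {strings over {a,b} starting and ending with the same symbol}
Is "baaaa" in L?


first = 'b', last = 'a'

No, "baaaa" is not in L


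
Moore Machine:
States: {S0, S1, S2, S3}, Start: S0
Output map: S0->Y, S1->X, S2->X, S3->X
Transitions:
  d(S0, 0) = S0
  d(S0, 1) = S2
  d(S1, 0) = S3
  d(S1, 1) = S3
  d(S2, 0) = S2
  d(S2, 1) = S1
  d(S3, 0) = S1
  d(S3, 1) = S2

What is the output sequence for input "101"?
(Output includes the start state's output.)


Start: S0 (output Y)
  --1--> S2 (output X)
  --0--> S2 (output X)
  --1--> S1 (output X)

"YXXX"


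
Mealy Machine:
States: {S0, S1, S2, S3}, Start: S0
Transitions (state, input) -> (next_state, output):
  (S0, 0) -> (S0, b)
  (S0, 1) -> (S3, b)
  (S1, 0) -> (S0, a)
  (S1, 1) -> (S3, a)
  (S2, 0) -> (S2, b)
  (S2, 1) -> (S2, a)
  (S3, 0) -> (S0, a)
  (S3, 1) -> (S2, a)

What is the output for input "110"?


Step-by-step:
  (S0, 1) -> (S3, b)
  (S3, 1) -> (S2, a)
  (S2, 0) -> (S2, b)

"bab"


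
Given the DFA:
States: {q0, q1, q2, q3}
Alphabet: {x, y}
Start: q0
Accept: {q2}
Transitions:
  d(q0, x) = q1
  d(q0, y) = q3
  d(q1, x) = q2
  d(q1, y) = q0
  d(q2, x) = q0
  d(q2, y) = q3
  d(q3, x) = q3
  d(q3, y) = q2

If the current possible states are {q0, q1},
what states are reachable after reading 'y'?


Apply transition on 'y' from each current state:
  d(q0, y) = q3
  d(q1, y) = q0

{q0, q3}


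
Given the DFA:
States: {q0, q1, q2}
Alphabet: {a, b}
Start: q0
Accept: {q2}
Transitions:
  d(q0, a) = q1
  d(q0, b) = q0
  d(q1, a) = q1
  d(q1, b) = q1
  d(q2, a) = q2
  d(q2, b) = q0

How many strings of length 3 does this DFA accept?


Enumerating all length-3 strings:
  "aaa" -> q1 [reject]
  "aab" -> q1 [reject]
  "aba" -> q1 [reject]
  "abb" -> q1 [reject]
  "baa" -> q1 [reject]
  "bab" -> q1 [reject]
  "bba" -> q1 [reject]
  "bbb" -> q0 [reject]

0 out of 8


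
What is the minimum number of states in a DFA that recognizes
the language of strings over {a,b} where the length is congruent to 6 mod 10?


States track (length) mod 10.
Need 10 states: one per remainder 0..9; accept = remainder 6.

10


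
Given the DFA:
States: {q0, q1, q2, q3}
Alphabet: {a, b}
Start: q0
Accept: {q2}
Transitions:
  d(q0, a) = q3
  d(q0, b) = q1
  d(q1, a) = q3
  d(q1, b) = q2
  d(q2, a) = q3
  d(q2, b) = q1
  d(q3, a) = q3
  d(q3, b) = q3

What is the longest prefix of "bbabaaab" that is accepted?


Run the DFA, marking each prefix where the state is accepting:
  "" -> q0 [reject]
  "b" -> q1 [reject]
  "bb" -> q2 [accept]
  "bba" -> q3 [reject]
  "bbab" -> q3 [reject]
  "bbaba" -> q3 [reject]
  "bbabaa" -> q3 [reject]
  "bbabaaa" -> q3 [reject]
  "bbabaaab" -> q3 [reject]

"bb"


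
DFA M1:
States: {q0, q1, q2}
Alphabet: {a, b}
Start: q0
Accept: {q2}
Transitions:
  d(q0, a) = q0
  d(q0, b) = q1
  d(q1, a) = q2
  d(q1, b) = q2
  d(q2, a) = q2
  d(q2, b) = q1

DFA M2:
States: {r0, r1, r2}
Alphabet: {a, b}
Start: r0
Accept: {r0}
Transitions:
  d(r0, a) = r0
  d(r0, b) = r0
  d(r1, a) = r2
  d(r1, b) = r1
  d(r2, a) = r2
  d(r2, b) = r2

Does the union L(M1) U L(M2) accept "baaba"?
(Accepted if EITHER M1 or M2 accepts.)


M1: final=q2 accepted=True
M2: final=r0 accepted=True

Yes, union accepts


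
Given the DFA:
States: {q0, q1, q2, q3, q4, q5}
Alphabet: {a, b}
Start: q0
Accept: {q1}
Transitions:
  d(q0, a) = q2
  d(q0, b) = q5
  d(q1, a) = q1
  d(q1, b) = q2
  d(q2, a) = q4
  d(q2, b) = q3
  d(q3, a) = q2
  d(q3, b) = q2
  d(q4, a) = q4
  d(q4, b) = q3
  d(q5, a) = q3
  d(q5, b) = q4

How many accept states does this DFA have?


Accept states listed: {q1}
Counting: q1(1)

1


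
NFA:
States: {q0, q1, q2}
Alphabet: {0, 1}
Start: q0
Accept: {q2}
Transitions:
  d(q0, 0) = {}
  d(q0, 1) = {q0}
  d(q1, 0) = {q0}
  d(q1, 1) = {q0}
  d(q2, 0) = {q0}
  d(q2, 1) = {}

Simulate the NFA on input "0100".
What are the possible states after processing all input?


Start: {q0}
  --0--> {}
  --1--> {}
  --0--> {}
  --0--> {}

{} (empty set, no valid transitions)


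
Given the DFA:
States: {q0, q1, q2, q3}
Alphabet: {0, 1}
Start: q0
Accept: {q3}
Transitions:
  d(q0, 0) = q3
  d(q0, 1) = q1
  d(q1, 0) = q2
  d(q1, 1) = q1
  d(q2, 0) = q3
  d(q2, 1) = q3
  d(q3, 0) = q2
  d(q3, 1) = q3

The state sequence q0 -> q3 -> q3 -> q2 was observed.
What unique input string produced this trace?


Trace back each transition to find the symbol:
  q0 --[0]--> q3
  q3 --[1]--> q3
  q3 --[0]--> q2

"010"


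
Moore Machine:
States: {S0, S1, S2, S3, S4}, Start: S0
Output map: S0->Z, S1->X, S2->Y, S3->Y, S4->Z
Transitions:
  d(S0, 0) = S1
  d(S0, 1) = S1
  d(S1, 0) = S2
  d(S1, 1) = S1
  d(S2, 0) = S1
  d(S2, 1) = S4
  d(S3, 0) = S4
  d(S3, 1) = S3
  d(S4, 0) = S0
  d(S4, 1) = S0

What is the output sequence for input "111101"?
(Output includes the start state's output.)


Start: S0 (output Z)
  --1--> S1 (output X)
  --1--> S1 (output X)
  --1--> S1 (output X)
  --1--> S1 (output X)
  --0--> S2 (output Y)
  --1--> S4 (output Z)

"ZXXXXYZ"


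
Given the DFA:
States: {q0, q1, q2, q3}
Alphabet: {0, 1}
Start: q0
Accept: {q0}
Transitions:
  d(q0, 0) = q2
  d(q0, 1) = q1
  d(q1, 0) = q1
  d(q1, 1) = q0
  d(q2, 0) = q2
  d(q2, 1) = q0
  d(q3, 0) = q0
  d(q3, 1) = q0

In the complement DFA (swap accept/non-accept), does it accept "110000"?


Trace: q0 -> q1 -> q0 -> q2 -> q2 -> q2 -> q2
Final: q2
Original accept: {q0}
Complement: q2 is not in original accept

Yes, complement accepts (original rejects)


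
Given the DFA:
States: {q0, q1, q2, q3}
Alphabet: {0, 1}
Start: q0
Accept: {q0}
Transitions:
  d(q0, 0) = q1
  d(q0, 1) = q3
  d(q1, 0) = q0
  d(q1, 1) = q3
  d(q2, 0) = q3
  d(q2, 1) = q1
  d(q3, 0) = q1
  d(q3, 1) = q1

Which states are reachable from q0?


BFS from q0:
  layer 0: {q0}
  layer 1: {q1, q3}

{q0, q1, q3}


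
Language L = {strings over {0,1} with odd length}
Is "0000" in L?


length = 4; 4 mod 2 = 0

No, "0000" is not in L


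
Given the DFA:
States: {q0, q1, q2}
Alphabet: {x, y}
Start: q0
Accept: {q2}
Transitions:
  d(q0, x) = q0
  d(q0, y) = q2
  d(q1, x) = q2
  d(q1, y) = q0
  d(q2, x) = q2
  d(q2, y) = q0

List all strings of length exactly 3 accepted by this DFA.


All strings of length 3: 8 total
Accepted: 4

"xxy", "xyx", "yxx", "yyy"


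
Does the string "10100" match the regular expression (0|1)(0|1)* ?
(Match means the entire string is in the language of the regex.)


|string| = 5; first = '1'; last = '0'

Yes, "10100" matches (0|1)(0|1)*


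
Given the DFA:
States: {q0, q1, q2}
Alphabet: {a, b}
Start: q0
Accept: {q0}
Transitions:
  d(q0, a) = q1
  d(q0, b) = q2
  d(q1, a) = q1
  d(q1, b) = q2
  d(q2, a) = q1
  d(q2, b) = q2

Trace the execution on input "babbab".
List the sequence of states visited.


Input: babbab
d(q0, b) = q2
d(q2, a) = q1
d(q1, b) = q2
d(q2, b) = q2
d(q2, a) = q1
d(q1, b) = q2


q0 -> q2 -> q1 -> q2 -> q2 -> q1 -> q2


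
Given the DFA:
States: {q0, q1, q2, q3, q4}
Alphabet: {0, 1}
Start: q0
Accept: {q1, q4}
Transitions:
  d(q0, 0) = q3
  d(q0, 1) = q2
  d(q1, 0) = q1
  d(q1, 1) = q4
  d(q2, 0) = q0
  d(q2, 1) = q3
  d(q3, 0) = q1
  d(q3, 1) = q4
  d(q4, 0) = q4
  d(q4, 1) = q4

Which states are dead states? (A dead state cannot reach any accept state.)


Forward reachability from each state:
  q0 -> reaches accept state q1 (live)
  q1 -> reaches accept state q1 (live)
  q2 -> reaches accept state q1 (live)
  q3 -> reaches accept state q1 (live)
  q4 -> reaches accept state q4 (live)

None (all states can reach an accept state)


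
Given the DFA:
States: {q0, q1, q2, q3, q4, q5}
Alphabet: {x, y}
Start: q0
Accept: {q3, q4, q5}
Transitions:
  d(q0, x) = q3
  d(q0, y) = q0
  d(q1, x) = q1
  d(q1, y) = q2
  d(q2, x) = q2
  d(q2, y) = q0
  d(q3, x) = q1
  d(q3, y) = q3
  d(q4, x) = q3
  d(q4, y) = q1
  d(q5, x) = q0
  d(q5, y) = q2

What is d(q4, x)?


Looking up transition d(q4, x)

q3


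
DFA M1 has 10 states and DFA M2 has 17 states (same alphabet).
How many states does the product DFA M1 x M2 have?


Product construction pairs every M1 state with every M2 state.
10 * 17 = 170

170


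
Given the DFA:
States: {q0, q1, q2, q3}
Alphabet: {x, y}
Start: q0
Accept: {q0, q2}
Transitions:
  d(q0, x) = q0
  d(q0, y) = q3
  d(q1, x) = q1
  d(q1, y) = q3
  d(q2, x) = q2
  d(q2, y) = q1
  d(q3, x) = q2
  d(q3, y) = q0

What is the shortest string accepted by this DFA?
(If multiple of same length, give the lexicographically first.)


BFS by string length (lex-first path to each state shown):
  len 0: q0<-""
Found accept state at length 0.

"" (empty string)


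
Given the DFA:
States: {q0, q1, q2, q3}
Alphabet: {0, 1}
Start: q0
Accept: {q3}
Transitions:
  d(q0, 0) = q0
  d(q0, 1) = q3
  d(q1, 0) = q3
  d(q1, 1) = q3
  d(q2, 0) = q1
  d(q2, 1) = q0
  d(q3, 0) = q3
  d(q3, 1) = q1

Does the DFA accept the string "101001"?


Trace: q0 -> q3 -> q3 -> q1 -> q3 -> q3 -> q1
Final state: q1
Accept states: {q3}

No, rejected (final state q1 is not an accept state)


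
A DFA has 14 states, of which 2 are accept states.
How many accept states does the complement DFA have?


Complement swaps accept and non-accept states.
14 - 2 = 12

12


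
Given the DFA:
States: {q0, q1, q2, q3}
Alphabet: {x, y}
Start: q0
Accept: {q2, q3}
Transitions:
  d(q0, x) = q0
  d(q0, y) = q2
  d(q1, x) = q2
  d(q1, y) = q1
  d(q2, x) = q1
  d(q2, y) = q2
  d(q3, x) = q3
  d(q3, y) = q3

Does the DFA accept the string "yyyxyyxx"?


Trace: q0 -> q2 -> q2 -> q2 -> q1 -> q1 -> q1 -> q2 -> q1
Final state: q1
Accept states: {q2, q3}

No, rejected (final state q1 is not an accept state)


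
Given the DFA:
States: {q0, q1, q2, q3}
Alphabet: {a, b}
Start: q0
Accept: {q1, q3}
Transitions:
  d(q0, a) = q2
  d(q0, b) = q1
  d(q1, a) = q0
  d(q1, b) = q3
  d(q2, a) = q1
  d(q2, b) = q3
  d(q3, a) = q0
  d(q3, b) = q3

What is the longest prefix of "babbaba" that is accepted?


Run the DFA, marking each prefix where the state is accepting:
  "" -> q0 [reject]
  "b" -> q1 [accept]
  "ba" -> q0 [reject]
  "bab" -> q1 [accept]
  "babb" -> q3 [accept]
  "babba" -> q0 [reject]
  "babbab" -> q1 [accept]
  "babbaba" -> q0 [reject]

"babbab"


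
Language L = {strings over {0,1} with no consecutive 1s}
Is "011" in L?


'11' occurs at index 1

No, "011" is not in L


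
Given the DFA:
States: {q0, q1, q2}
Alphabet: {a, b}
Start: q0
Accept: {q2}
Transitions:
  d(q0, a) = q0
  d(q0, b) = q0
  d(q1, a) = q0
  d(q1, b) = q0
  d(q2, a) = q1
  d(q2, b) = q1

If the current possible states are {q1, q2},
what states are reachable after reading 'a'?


Apply transition on 'a' from each current state:
  d(q1, a) = q0
  d(q2, a) = q1

{q0, q1}


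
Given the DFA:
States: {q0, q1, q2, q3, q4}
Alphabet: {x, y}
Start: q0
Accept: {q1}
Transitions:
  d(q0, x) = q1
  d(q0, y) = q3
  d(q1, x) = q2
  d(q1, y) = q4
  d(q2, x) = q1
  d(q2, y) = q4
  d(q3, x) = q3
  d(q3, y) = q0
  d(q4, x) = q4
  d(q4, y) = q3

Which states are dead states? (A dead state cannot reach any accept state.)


Forward reachability from each state:
  q0 -> reaches accept state q1 (live)
  q1 -> reaches accept state q1 (live)
  q2 -> reaches accept state q1 (live)
  q3 -> reaches accept state q1 (live)
  q4 -> reaches accept state q1 (live)

None (all states can reach an accept state)


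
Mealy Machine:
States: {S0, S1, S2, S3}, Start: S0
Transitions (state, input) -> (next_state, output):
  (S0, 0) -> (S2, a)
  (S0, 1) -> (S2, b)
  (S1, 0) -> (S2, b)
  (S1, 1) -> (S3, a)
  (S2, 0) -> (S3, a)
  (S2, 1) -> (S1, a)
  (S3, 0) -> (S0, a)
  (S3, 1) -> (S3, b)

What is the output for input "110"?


Step-by-step:
  (S0, 1) -> (S2, b)
  (S2, 1) -> (S1, a)
  (S1, 0) -> (S2, b)

"bab"


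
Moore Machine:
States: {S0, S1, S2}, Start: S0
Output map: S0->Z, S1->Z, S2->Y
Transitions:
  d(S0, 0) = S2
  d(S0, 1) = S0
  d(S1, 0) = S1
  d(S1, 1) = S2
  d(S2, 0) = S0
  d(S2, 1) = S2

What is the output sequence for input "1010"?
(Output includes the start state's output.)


Start: S0 (output Z)
  --1--> S0 (output Z)
  --0--> S2 (output Y)
  --1--> S2 (output Y)
  --0--> S0 (output Z)

"ZZYYZ"


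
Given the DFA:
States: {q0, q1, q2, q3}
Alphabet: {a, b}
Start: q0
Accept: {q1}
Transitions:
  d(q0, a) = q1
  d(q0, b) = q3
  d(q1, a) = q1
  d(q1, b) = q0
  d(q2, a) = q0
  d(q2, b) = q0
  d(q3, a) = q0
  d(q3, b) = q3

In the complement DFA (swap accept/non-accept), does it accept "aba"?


Trace: q0 -> q1 -> q0 -> q1
Final: q1
Original accept: {q1}
Complement: q1 is in original accept

No, complement rejects (original accepts)


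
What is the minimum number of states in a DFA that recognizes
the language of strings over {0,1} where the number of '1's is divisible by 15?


States track (count of '1') mod 15.
Need 15 states: one per remainder 0..14; accept = remainder 0.

15


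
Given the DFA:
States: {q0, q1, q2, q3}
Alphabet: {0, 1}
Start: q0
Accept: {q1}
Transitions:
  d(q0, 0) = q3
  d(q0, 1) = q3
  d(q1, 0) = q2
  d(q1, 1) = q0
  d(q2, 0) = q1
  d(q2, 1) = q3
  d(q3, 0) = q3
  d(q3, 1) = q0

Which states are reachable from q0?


BFS from q0:
  layer 0: {q0}
  layer 1: {q3}

{q0, q3}


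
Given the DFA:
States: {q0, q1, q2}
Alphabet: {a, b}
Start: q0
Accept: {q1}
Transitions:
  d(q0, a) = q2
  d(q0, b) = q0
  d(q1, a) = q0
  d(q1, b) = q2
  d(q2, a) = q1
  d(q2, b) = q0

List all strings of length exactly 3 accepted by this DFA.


All strings of length 3: 8 total
Accepted: 1

"baa"


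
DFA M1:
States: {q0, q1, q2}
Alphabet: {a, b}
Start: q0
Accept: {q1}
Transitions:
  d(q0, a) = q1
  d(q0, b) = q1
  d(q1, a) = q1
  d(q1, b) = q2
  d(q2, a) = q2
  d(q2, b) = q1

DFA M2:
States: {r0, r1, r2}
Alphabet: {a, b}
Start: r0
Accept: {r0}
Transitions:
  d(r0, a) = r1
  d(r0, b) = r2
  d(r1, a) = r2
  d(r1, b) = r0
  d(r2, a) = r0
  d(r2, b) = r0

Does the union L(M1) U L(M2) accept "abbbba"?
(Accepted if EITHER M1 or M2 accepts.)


M1: final=q1 accepted=True
M2: final=r0 accepted=True

Yes, union accepts


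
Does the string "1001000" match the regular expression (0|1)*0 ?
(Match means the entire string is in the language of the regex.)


|string| = 7; first = '1'; last = '0'

Yes, "1001000" matches (0|1)*0


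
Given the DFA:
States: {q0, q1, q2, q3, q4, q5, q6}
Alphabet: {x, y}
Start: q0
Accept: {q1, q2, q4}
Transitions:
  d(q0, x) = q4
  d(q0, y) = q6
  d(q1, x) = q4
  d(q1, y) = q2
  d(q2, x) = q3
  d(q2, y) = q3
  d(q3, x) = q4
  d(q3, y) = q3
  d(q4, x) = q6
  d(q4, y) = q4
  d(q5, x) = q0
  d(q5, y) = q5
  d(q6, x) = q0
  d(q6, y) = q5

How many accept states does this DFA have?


Accept states listed: {q1, q2, q4}
Counting: q1(1) q2(2) q4(3)

3


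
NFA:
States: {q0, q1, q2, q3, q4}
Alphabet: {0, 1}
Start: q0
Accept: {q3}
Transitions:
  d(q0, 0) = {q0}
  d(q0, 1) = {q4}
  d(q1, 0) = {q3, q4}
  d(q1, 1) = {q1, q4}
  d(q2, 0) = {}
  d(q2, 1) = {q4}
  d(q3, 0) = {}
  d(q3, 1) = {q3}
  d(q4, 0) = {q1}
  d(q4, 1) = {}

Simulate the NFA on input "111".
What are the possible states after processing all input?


Start: {q0}
  --1--> {q4}
  --1--> {}
  --1--> {}

{} (empty set, no valid transitions)


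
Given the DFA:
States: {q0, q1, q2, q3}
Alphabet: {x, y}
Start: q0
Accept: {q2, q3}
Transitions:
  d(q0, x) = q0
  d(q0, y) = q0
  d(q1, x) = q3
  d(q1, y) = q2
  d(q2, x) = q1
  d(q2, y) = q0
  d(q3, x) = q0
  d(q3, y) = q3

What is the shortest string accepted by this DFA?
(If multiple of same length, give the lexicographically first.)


BFS by string length (lex-first path to each state shown):
  len 0: q0<-""
  len 1: q0<-"x"
  len 2: q0<-"xx"
  len 3: q0<-"xxx"
  len 4: q0<-"xxxx"
  len 5: q0<-"xxxxx"
  len 6: q0<-"xxxxxx"
  len 7: q0<-"xxxxxxx"
  len 8: q0<-"xxxxxxxx"

No string accepted (empty language)


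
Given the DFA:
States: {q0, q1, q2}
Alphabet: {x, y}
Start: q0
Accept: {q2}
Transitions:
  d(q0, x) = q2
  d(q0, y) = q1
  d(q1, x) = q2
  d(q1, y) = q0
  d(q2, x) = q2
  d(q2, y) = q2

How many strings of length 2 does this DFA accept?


Enumerating all length-2 strings:
  "xx" -> q2 [accept]
  "xy" -> q2 [accept]
  "yx" -> q2 [accept]
  "yy" -> q0 [reject]

3 out of 4


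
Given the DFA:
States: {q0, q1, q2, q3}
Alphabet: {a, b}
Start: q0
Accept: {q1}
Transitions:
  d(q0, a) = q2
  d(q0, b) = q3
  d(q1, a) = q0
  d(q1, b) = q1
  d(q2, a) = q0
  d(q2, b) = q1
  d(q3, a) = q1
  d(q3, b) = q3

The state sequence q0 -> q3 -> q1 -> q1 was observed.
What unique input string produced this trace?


Trace back each transition to find the symbol:
  q0 --[b]--> q3
  q3 --[a]--> q1
  q1 --[b]--> q1

"bab"


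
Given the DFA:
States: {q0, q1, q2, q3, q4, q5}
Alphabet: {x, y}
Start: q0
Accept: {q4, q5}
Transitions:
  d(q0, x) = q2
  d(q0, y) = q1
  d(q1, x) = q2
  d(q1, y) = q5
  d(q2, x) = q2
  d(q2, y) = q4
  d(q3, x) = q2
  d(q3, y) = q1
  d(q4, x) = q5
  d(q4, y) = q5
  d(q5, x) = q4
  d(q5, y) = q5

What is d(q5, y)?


Looking up transition d(q5, y)

q5


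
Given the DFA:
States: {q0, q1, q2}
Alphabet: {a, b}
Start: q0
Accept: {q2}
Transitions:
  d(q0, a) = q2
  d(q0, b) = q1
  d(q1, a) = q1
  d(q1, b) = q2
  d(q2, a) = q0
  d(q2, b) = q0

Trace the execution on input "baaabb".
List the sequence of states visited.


Input: baaabb
d(q0, b) = q1
d(q1, a) = q1
d(q1, a) = q1
d(q1, a) = q1
d(q1, b) = q2
d(q2, b) = q0


q0 -> q1 -> q1 -> q1 -> q1 -> q2 -> q0


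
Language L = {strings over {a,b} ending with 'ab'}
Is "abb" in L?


last two symbols = 'bb'

No, "abb" is not in L


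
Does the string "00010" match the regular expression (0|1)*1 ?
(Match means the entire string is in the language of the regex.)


|string| = 5; first = '0'; last = '0'

No, "00010" does not match (0|1)*1


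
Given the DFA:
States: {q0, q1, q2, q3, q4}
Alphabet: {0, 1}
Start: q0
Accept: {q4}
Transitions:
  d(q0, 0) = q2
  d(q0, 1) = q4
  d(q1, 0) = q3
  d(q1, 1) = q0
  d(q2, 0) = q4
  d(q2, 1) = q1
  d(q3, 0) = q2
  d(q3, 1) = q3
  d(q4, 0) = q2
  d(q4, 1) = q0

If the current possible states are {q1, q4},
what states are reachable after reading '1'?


Apply transition on '1' from each current state:
  d(q1, 1) = q0
  d(q4, 1) = q0

{q0}


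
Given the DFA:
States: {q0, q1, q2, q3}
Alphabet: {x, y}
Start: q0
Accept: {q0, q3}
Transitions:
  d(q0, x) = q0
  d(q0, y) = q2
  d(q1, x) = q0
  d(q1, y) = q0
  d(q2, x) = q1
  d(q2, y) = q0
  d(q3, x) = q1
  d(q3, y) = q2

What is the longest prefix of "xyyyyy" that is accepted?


Run the DFA, marking each prefix where the state is accepting:
  "" -> q0 [accept]
  "x" -> q0 [accept]
  "xy" -> q2 [reject]
  "xyy" -> q0 [accept]
  "xyyy" -> q2 [reject]
  "xyyyy" -> q0 [accept]
  "xyyyyy" -> q2 [reject]

"xyyyy"


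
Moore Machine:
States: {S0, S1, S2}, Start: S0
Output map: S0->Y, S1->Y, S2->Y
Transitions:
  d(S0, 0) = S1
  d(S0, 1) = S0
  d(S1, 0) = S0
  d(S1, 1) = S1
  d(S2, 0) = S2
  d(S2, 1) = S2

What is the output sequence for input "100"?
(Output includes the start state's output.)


Start: S0 (output Y)
  --1--> S0 (output Y)
  --0--> S1 (output Y)
  --0--> S0 (output Y)

"YYYY"


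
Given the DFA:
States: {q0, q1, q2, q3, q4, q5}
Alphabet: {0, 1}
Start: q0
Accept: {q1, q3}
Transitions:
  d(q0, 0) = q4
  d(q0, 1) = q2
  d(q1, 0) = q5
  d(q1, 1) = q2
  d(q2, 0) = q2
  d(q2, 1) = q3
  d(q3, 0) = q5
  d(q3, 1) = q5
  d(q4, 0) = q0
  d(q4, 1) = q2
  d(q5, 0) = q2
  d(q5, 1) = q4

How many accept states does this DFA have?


Accept states listed: {q1, q3}
Counting: q1(1) q3(2)

2


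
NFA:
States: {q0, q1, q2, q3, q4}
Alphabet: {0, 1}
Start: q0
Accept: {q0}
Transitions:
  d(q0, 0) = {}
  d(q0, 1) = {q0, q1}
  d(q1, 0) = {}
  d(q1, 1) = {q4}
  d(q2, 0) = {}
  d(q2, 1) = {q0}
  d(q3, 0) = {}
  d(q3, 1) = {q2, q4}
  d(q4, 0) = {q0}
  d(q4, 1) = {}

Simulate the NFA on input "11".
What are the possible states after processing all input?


Start: {q0}
  --1--> {q0, q1}
  --1--> {q0, q1, q4}

{q0, q1, q4}


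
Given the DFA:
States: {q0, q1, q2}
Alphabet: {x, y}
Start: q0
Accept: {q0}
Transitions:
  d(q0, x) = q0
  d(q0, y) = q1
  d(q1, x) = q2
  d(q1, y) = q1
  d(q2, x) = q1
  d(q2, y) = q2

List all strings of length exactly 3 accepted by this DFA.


All strings of length 3: 8 total
Accepted: 1

"xxx"


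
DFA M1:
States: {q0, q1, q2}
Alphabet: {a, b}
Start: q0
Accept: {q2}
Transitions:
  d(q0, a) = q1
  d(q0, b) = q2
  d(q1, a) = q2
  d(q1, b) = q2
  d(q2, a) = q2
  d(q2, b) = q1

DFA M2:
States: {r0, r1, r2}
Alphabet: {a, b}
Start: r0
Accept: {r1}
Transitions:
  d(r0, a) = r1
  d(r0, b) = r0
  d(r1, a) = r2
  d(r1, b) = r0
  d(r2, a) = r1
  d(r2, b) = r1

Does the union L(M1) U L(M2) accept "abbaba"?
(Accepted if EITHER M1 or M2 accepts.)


M1: final=q2 accepted=True
M2: final=r1 accepted=True

Yes, union accepts


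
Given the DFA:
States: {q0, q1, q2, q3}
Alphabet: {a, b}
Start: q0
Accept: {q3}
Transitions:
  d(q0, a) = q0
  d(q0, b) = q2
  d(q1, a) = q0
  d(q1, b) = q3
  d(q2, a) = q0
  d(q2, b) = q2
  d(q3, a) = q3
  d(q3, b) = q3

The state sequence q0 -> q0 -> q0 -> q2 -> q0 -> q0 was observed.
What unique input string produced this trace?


Trace back each transition to find the symbol:
  q0 --[a]--> q0
  q0 --[a]--> q0
  q0 --[b]--> q2
  q2 --[a]--> q0
  q0 --[a]--> q0

"aabaa"


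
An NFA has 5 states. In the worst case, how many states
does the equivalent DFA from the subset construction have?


Subset construction: one DFA state per subset of NFA states.
2^5 = 32

32


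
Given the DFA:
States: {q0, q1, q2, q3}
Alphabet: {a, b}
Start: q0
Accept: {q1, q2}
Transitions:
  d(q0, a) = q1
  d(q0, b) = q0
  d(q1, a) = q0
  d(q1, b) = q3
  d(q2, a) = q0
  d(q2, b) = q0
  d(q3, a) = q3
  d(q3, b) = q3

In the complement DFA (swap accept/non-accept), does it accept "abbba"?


Trace: q0 -> q1 -> q3 -> q3 -> q3 -> q3
Final: q3
Original accept: {q1, q2}
Complement: q3 is not in original accept

Yes, complement accepts (original rejects)


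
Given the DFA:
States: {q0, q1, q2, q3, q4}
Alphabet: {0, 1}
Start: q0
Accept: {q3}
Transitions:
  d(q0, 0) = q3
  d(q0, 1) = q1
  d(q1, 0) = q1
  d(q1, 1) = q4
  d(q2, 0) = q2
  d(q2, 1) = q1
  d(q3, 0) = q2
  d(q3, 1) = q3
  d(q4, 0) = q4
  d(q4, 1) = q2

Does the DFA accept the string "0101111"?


Trace: q0 -> q3 -> q3 -> q2 -> q1 -> q4 -> q2 -> q1
Final state: q1
Accept states: {q3}

No, rejected (final state q1 is not an accept state)


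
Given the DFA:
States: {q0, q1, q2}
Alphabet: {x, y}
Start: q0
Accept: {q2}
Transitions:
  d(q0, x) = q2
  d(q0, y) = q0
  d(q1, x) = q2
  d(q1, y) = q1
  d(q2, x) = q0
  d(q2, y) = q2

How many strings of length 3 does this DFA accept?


Enumerating all length-3 strings:
  "xxx" -> q2 [accept]
  "xxy" -> q0 [reject]
  "xyx" -> q0 [reject]
  "xyy" -> q2 [accept]
  "yxx" -> q0 [reject]
  "yxy" -> q2 [accept]
  "yyx" -> q2 [accept]
  "yyy" -> q0 [reject]

4 out of 8


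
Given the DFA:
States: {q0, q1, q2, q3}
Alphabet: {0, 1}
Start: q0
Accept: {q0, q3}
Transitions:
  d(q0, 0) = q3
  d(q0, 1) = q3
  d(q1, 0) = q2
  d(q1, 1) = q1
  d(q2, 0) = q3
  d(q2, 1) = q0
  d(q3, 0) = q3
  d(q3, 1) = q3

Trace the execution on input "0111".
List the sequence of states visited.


Input: 0111
d(q0, 0) = q3
d(q3, 1) = q3
d(q3, 1) = q3
d(q3, 1) = q3


q0 -> q3 -> q3 -> q3 -> q3


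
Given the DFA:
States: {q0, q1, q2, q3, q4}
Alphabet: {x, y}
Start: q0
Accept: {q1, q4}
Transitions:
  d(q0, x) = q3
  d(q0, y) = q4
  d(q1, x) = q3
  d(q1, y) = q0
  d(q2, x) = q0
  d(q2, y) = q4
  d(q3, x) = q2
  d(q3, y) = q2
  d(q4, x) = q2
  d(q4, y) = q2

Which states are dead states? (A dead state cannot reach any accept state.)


Forward reachability from each state:
  q0 -> reaches accept state q4 (live)
  q1 -> reaches accept state q1 (live)
  q2 -> reaches accept state q4 (live)
  q3 -> reaches accept state q4 (live)
  q4 -> reaches accept state q4 (live)

None (all states can reach an accept state)


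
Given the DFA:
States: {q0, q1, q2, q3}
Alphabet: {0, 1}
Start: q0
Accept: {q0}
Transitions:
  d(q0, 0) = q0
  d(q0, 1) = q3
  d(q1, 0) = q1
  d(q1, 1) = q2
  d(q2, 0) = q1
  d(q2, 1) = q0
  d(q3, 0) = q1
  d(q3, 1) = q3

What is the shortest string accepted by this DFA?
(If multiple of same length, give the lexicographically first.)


BFS by string length (lex-first path to each state shown):
  len 0: q0<-""
Found accept state at length 0.

"" (empty string)


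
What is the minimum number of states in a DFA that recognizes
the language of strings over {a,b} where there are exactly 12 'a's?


States: count = 0, 1, ..., 12 (that's 13 states), plus a dead state for count > 12.
Total: 13 + 1 = 14. Accept = count-12 state.

14


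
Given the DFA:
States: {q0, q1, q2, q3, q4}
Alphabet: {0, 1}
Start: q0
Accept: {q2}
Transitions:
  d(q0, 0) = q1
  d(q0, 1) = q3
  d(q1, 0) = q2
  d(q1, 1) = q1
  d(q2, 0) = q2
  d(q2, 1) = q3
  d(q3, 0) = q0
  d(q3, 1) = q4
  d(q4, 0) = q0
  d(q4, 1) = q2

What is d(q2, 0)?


Looking up transition d(q2, 0)

q2


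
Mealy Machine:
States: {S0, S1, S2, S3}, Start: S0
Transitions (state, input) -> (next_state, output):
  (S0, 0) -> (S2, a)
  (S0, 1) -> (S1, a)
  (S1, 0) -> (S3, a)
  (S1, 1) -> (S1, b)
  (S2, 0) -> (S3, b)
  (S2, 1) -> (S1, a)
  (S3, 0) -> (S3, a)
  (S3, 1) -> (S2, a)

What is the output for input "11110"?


Step-by-step:
  (S0, 1) -> (S1, a)
  (S1, 1) -> (S1, b)
  (S1, 1) -> (S1, b)
  (S1, 1) -> (S1, b)
  (S1, 0) -> (S3, a)

"abbba"


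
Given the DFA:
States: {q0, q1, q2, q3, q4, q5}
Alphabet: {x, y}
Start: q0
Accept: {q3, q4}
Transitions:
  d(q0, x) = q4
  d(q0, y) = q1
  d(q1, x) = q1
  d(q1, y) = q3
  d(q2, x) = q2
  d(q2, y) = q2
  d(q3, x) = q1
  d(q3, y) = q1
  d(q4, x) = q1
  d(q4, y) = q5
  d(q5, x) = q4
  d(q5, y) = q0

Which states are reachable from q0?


BFS from q0:
  layer 0: {q0}
  layer 1: {q1, q4}
  layer 2: {q3, q5}

{q0, q1, q3, q4, q5}


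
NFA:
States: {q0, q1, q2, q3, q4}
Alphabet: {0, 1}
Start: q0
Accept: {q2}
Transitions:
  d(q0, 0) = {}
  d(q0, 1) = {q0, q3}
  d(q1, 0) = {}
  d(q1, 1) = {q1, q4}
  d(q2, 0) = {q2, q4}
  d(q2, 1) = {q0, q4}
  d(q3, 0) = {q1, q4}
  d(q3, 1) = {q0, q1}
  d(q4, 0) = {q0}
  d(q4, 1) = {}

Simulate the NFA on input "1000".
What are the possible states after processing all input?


Start: {q0}
  --1--> {q0, q3}
  --0--> {q1, q4}
  --0--> {q0}
  --0--> {}

{} (empty set, no valid transitions)


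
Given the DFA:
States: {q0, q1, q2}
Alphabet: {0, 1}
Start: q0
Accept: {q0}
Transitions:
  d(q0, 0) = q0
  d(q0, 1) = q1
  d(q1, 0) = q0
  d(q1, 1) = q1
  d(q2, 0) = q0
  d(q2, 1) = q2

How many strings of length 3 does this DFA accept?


Enumerating all length-3 strings:
  "000" -> q0 [accept]
  "001" -> q1 [reject]
  "010" -> q0 [accept]
  "011" -> q1 [reject]
  "100" -> q0 [accept]
  "101" -> q1 [reject]
  "110" -> q0 [accept]
  "111" -> q1 [reject]

4 out of 8


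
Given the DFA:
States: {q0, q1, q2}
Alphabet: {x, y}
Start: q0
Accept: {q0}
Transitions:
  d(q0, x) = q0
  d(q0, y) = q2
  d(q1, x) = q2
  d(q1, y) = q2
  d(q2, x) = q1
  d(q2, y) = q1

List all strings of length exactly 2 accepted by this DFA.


All strings of length 2: 4 total
Accepted: 1

"xx"


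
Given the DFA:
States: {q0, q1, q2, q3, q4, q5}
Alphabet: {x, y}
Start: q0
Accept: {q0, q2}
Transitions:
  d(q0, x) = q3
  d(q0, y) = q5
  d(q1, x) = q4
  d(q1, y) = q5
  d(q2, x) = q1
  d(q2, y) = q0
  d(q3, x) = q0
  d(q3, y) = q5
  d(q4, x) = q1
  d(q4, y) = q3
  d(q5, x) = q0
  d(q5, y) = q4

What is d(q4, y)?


Looking up transition d(q4, y)

q3


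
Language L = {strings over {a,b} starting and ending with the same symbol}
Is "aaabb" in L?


first = 'a', last = 'b'

No, "aaabb" is not in L


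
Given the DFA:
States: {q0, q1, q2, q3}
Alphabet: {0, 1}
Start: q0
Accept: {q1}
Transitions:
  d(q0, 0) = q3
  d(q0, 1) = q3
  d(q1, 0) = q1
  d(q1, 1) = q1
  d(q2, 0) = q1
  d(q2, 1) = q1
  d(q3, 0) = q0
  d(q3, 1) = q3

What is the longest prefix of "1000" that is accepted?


Run the DFA, marking each prefix where the state is accepting:
  "" -> q0 [reject]
  "1" -> q3 [reject]
  "10" -> q0 [reject]
  "100" -> q3 [reject]
  "1000" -> q0 [reject]

No prefix is accepted


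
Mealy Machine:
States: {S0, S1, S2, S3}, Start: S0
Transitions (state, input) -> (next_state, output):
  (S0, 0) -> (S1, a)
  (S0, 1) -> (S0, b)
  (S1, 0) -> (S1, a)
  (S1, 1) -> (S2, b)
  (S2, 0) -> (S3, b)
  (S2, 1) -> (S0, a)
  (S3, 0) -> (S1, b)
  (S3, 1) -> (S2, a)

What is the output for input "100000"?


Step-by-step:
  (S0, 1) -> (S0, b)
  (S0, 0) -> (S1, a)
  (S1, 0) -> (S1, a)
  (S1, 0) -> (S1, a)
  (S1, 0) -> (S1, a)
  (S1, 0) -> (S1, a)

"baaaaa"


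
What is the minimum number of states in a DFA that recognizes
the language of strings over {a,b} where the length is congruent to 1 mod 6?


States track (length) mod 6.
Need 6 states: one per remainder 0..5; accept = remainder 1.

6


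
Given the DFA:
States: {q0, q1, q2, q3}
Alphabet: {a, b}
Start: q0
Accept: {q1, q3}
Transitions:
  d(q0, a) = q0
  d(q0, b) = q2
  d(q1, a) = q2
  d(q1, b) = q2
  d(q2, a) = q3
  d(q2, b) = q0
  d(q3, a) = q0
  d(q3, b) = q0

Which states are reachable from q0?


BFS from q0:
  layer 0: {q0}
  layer 1: {q2}
  layer 2: {q3}

{q0, q2, q3}


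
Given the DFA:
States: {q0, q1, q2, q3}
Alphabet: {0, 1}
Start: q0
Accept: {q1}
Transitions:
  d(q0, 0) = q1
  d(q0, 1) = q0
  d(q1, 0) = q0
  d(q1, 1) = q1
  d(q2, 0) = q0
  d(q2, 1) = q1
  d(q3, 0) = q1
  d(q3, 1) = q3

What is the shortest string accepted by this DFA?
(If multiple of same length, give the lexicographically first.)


BFS by string length (lex-first path to each state shown):
  len 0: q0<-""
  len 1: q0<-"1", q1<-"0"
Found accept state at length 1.

"0"


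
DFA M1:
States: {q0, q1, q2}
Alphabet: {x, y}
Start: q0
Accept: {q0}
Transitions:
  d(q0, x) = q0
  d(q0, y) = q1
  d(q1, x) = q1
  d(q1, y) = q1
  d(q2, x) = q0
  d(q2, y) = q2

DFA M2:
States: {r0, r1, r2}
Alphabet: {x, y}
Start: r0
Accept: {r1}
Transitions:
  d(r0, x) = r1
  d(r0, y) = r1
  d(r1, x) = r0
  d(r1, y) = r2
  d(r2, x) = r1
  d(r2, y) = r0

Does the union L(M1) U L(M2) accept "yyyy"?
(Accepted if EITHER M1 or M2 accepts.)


M1: final=q1 accepted=False
M2: final=r1 accepted=True

Yes, union accepts


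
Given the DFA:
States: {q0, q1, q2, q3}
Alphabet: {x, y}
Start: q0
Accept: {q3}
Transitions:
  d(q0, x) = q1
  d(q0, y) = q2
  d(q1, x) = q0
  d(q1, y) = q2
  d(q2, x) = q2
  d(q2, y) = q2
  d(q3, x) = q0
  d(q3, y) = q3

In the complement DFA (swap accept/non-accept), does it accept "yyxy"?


Trace: q0 -> q2 -> q2 -> q2 -> q2
Final: q2
Original accept: {q3}
Complement: q2 is not in original accept

Yes, complement accepts (original rejects)


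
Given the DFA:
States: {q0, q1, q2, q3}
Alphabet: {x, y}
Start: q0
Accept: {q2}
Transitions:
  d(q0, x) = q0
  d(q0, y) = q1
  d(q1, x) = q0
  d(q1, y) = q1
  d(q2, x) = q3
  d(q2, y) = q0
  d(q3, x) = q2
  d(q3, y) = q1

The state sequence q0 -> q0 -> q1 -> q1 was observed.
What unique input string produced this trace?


Trace back each transition to find the symbol:
  q0 --[x]--> q0
  q0 --[y]--> q1
  q1 --[y]--> q1

"xyy"


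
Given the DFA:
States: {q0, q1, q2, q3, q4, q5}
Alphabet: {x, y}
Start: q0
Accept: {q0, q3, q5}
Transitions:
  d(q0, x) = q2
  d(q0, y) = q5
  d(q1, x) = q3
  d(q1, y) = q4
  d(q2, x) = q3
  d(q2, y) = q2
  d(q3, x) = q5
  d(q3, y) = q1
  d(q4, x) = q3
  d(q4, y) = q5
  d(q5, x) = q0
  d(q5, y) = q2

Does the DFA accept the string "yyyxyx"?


Trace: q0 -> q5 -> q2 -> q2 -> q3 -> q1 -> q3
Final state: q3
Accept states: {q0, q3, q5}

Yes, accepted (final state q3 is an accept state)


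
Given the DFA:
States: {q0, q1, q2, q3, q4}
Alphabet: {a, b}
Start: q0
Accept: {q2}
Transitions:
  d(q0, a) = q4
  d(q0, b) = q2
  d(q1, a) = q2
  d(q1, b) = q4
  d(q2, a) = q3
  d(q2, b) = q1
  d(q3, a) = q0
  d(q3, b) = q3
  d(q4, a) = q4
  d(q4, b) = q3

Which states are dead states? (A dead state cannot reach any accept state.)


Forward reachability from each state:
  q0 -> reaches accept state q2 (live)
  q1 -> reaches accept state q2 (live)
  q2 -> reaches accept state q2 (live)
  q3 -> reaches accept state q2 (live)
  q4 -> reaches accept state q2 (live)

None (all states can reach an accept state)


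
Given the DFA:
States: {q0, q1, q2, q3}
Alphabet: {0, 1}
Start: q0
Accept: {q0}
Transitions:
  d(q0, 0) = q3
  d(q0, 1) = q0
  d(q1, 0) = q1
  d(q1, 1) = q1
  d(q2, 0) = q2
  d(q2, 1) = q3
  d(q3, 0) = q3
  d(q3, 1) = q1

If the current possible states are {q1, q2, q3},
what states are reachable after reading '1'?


Apply transition on '1' from each current state:
  d(q1, 1) = q1
  d(q2, 1) = q3
  d(q3, 1) = q1

{q1, q3}


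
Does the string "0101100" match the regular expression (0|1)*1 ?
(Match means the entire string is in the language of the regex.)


|string| = 7; first = '0'; last = '0'

No, "0101100" does not match (0|1)*1


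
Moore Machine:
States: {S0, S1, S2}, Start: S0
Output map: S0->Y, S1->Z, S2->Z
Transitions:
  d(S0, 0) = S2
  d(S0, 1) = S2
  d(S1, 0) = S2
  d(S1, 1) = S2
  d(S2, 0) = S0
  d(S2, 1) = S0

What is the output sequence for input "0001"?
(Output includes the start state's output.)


Start: S0 (output Y)
  --0--> S2 (output Z)
  --0--> S0 (output Y)
  --0--> S2 (output Z)
  --1--> S0 (output Y)

"YZYZY"


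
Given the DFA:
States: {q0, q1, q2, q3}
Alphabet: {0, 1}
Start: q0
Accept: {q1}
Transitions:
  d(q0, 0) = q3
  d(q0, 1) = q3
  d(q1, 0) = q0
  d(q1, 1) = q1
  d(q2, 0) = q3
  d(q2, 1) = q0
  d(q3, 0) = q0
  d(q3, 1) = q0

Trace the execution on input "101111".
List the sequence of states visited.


Input: 101111
d(q0, 1) = q3
d(q3, 0) = q0
d(q0, 1) = q3
d(q3, 1) = q0
d(q0, 1) = q3
d(q3, 1) = q0


q0 -> q3 -> q0 -> q3 -> q0 -> q3 -> q0


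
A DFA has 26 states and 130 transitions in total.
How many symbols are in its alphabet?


Each state has exactly one transition per symbol.
|alphabet| = transitions / states = 130 / 26 = 5

5


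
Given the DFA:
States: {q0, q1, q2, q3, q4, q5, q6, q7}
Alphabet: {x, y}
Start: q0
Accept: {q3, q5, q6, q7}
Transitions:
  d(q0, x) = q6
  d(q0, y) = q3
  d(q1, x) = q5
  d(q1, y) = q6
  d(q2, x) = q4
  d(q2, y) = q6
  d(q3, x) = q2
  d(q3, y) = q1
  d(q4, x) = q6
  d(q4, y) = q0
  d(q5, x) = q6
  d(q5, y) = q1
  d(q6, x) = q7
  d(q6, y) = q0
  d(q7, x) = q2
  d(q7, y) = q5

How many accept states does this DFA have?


Accept states listed: {q3, q5, q6, q7}
Counting: q3(1) q5(2) q6(3) q7(4)

4


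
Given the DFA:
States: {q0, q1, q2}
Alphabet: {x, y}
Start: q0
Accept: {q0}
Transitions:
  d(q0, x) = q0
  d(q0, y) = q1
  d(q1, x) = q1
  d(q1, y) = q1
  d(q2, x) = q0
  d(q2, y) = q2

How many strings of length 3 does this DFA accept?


Enumerating all length-3 strings:
  "xxx" -> q0 [accept]
  "xxy" -> q1 [reject]
  "xyx" -> q1 [reject]
  "xyy" -> q1 [reject]
  "yxx" -> q1 [reject]
  "yxy" -> q1 [reject]
  "yyx" -> q1 [reject]
  "yyy" -> q1 [reject]

1 out of 8


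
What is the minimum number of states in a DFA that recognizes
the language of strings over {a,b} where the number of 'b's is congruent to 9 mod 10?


States track (count of 'b') mod 10.
Need 10 states: one per remainder 0..9; accept = remainder 9.

10


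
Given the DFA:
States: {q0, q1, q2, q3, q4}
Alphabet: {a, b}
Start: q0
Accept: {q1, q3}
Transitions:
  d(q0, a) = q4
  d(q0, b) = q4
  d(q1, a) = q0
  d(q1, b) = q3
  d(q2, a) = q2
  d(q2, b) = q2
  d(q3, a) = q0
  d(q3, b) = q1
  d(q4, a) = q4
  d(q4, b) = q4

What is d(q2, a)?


Looking up transition d(q2, a)

q2


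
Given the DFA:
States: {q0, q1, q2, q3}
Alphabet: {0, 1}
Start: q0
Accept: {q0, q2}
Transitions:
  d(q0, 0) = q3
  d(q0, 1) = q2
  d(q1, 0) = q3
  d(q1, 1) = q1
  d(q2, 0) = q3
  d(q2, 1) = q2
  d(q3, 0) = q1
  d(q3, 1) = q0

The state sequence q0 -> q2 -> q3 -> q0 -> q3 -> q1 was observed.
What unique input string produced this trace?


Trace back each transition to find the symbol:
  q0 --[1]--> q2
  q2 --[0]--> q3
  q3 --[1]--> q0
  q0 --[0]--> q3
  q3 --[0]--> q1

"10100"


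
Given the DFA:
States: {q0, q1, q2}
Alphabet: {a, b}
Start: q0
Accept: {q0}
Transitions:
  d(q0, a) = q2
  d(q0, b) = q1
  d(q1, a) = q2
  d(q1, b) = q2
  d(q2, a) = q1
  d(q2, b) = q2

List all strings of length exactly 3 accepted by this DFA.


All strings of length 3: 8 total
Accepted: 0

None


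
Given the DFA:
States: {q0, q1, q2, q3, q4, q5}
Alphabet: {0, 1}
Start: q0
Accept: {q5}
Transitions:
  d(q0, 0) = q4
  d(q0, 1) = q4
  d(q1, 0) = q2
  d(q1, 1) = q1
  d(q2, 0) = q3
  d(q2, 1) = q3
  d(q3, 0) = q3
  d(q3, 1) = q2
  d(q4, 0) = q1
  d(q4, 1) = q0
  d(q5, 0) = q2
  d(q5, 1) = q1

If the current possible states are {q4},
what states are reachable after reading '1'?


Apply transition on '1' from each current state:
  d(q4, 1) = q0

{q0}


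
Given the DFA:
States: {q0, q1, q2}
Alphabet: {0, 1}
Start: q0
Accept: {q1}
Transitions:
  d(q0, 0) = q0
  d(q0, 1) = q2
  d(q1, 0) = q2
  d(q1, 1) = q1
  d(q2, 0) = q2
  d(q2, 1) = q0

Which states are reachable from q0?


BFS from q0:
  layer 0: {q0}
  layer 1: {q2}

{q0, q2}


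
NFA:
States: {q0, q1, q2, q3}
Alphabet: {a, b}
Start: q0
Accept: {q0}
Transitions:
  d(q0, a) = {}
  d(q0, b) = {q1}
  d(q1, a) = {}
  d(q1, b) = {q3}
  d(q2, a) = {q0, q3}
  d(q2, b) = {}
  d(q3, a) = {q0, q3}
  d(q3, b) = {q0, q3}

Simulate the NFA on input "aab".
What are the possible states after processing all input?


Start: {q0}
  --a--> {}
  --a--> {}
  --b--> {}

{} (empty set, no valid transitions)


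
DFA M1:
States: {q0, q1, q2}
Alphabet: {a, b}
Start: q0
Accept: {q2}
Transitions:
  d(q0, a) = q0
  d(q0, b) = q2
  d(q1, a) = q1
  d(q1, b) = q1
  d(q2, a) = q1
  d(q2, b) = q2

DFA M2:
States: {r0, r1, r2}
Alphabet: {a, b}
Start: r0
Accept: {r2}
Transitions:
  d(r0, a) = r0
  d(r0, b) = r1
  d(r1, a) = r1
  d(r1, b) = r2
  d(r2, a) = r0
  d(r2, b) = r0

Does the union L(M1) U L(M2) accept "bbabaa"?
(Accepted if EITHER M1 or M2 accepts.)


M1: final=q1 accepted=False
M2: final=r1 accepted=False

No, union rejects (neither accepts)


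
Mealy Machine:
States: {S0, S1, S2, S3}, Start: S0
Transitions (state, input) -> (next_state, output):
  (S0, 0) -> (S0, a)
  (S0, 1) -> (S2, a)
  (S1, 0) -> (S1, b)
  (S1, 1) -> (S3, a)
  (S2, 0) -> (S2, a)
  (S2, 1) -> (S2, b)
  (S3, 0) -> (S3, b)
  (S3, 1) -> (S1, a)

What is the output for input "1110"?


Step-by-step:
  (S0, 1) -> (S2, a)
  (S2, 1) -> (S2, b)
  (S2, 1) -> (S2, b)
  (S2, 0) -> (S2, a)

"abba"


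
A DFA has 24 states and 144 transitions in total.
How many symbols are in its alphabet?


Each state has exactly one transition per symbol.
|alphabet| = transitions / states = 144 / 24 = 6

6


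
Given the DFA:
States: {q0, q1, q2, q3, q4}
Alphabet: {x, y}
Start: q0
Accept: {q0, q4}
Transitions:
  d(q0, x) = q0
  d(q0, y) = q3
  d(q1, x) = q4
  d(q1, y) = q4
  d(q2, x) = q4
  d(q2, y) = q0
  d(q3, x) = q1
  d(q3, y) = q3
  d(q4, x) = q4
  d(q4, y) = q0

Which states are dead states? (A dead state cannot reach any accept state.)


Forward reachability from each state:
  q0 -> reaches accept state q0 (live)
  q1 -> reaches accept state q0 (live)
  q2 -> reaches accept state q0 (live)
  q3 -> reaches accept state q0 (live)
  q4 -> reaches accept state q0 (live)

None (all states can reach an accept state)


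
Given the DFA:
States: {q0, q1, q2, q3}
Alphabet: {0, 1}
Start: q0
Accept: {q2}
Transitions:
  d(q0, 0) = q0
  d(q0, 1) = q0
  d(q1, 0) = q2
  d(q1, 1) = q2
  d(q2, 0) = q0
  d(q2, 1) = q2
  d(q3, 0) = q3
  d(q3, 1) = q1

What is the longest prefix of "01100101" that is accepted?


Run the DFA, marking each prefix where the state is accepting:
  "" -> q0 [reject]
  "0" -> q0 [reject]
  "01" -> q0 [reject]
  "011" -> q0 [reject]
  "0110" -> q0 [reject]
  "01100" -> q0 [reject]
  "011001" -> q0 [reject]
  "0110010" -> q0 [reject]
  "01100101" -> q0 [reject]

No prefix is accepted
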